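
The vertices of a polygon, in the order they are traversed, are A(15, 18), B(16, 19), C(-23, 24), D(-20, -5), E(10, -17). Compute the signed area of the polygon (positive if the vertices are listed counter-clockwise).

1119

Apply the shoelace (surveyor's) formula: 2A = Σ (x_i·y_{i+1} − x_{i+1}·y_i), indices taken mod 5.
A→B: (15)(19) − (16)(18) = -3
B→C: (16)(24) − (-23)(19) = 821
C→D: (-23)(-5) − (-20)(24) = 595
D→E: (-20)(-17) − (10)(-5) = 390
E→A: (10)(18) − (15)(-17) = 435
Σ = 2238
Signed area = Σ/2 = 1119 (positive ⇒ counter-clockwise traversal).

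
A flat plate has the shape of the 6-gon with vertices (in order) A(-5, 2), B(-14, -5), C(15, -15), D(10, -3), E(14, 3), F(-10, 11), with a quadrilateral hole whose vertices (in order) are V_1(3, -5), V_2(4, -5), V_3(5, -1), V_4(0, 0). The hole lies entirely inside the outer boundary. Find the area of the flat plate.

354

Outer boundary:
Σ = (53) + (285) + (105) + (72) + (184) + (35) = 734
Area = |Σ|/2 = 367.
Hole:
Σ = (5) + (21) + (0) + (0) = 26
Area = |Σ|/2 = 13.
Net area = 367 − 13 = 354.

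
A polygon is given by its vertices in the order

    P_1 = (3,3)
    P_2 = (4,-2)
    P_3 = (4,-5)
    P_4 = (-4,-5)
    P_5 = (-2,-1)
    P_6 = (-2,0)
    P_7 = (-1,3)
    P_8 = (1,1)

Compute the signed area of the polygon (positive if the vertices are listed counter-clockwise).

P_1→P_2: (3)(-2) − (4)(3) = -18
P_2→P_3: (4)(-5) − (4)(-2) = -12
P_3→P_4: (4)(-5) − (-4)(-5) = -40
P_4→P_5: (-4)(-1) − (-2)(-5) = -6
P_5→P_6: (-2)(0) − (-2)(-1) = -2
P_6→P_7: (-2)(3) − (-1)(0) = -6
P_7→P_8: (-1)(1) − (1)(3) = -4
P_8→P_1: (1)(3) − (3)(1) = 0
Σ = -88
Signed area = Σ/2 = -44 (negative ⇒ clockwise traversal).

-44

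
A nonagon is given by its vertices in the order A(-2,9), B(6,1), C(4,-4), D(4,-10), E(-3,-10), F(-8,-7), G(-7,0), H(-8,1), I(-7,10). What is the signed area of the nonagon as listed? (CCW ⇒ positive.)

A→B: (-2)(1) − (6)(9) = -56
B→C: (6)(-4) − (4)(1) = -28
C→D: (4)(-10) − (4)(-4) = -24
D→E: (4)(-10) − (-3)(-10) = -70
E→F: (-3)(-7) − (-8)(-10) = -59
F→G: (-8)(0) − (-7)(-7) = -49
G→H: (-7)(1) − (-8)(0) = -7
H→I: (-8)(10) − (-7)(1) = -73
I→A: (-7)(9) − (-2)(10) = -43
Σ = -409
Signed area = Σ/2 = -204.5 (negative ⇒ clockwise traversal).

-204.5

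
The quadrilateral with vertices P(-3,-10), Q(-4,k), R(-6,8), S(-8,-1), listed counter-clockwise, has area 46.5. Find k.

The doubled signed area Σ (x_i y_{i+1} − x_{i+1} y_i) is linear in k.
With k=0 it equals 75; the coefficient of k is 3 (from the two edges through Q).
So 3·k + 75 = 2·46.5 = 93 ⇒ k = 6.

6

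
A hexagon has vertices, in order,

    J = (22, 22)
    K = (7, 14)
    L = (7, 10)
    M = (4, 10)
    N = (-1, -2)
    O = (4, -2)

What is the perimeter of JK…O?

|JK| = √((-15)² + (-8)²) = √289 = 17
|KL| = √((0)² + (-4)²) = √16 = 4
|LM| = √((-3)² + (0)²) = √9 = 3
|MN| = √((-5)² + (-12)²) = √169 = 13
|NO| = √((5)² + (0)²) = √25 = 5
|OJ| = √((18)² + (24)²) = √900 = 30
Perimeter = 17 + 4 + 3 + 13 + 5 + 30 = 72.

72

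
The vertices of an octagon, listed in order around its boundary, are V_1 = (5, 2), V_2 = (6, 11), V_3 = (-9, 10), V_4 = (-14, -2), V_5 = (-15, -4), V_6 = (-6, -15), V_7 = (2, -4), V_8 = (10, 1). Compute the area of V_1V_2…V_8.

Apply the shoelace (surveyor's) formula: 2A = Σ (x_i·y_{i+1} − x_{i+1}·y_i), indices taken mod 8.
Σ = (43) + (159) + (158) + (26) + (201) + (54) + (42) + (15) = 698
Area = |Σ|/2 = 349.

349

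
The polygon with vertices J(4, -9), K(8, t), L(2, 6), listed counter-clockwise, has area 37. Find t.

The doubled signed area Σ (x_i y_{i+1} − x_{i+1} y_i) is linear in t.
With t=0 it equals 78; the coefficient of t is 2 (from the two edges through K).
So 2·t + 78 = 2·37 = 74 ⇒ t = -2.

-2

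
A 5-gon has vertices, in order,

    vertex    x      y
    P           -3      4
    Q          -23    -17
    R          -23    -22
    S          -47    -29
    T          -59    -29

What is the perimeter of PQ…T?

|PQ| = √((-20)² + (-21)²) = √841 = 29
|QR| = √((0)² + (-5)²) = √25 = 5
|RS| = √((-24)² + (-7)²) = √625 = 25
|ST| = √((-12)² + (0)²) = √144 = 12
|TP| = √((56)² + (33)²) = √4225 = 65
Perimeter = 29 + 5 + 25 + 12 + 65 = 136.

136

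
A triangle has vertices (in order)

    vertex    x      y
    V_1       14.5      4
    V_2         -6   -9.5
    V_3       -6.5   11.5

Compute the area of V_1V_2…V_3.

V_1→V_2: (14.5)(-9.5) − (-6)(4) = -113.75
V_2→V_3: (-6)(11.5) − (-6.5)(-9.5) = -130.75
V_3→V_1: (-6.5)(4) − (14.5)(11.5) = -192.75
Σ = -437.25
Area = |Σ|/2 = 218.625.

218.625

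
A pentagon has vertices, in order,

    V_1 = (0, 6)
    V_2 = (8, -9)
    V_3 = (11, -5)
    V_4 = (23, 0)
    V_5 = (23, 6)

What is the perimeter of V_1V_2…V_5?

|V_1V_2| = √((8)² + (-15)²) = √289 = 17
|V_2V_3| = √((3)² + (4)²) = √25 = 5
|V_3V_4| = √((12)² + (5)²) = √169 = 13
|V_4V_5| = √((0)² + (6)²) = √36 = 6
|V_5V_1| = √((-23)² + (0)²) = √529 = 23
Perimeter = 17 + 5 + 13 + 6 + 23 = 64.

64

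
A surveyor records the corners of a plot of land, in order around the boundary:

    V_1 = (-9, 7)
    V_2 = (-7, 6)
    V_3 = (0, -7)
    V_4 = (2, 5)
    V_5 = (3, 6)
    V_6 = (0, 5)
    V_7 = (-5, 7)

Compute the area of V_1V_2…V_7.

Cross-terms: -5, 49, 14, -3, 15, 25, 28  ⇒  Σ = 123
Area = |Σ|/2 = 61.5.

61.5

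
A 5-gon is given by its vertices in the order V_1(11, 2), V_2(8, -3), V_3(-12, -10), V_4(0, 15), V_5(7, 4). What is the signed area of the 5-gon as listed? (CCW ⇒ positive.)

Σ = (-49) + (-116) + (-180) + (-105) + (-30) = -480
Signed area = Σ/2 = -240 (negative ⇒ clockwise traversal).

-240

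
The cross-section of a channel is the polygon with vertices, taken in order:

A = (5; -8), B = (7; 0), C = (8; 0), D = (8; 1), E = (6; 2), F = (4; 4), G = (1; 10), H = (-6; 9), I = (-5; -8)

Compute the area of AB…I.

184

A→B: (5)(0) − (7)(-8) = 56
B→C: (7)(0) − (8)(0) = 0
C→D: (8)(1) − (8)(0) = 8
D→E: (8)(2) − (6)(1) = 10
E→F: (6)(4) − (4)(2) = 16
F→G: (4)(10) − (1)(4) = 36
G→H: (1)(9) − (-6)(10) = 69
H→I: (-6)(-8) − (-5)(9) = 93
I→A: (-5)(-8) − (5)(-8) = 80
Σ = 368
Area = |Σ|/2 = 184.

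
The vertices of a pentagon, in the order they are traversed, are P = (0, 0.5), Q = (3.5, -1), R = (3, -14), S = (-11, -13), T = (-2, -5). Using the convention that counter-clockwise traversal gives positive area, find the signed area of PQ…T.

P→Q: (0)(-1) − (3.5)(0.5) = -1.75
Q→R: (3.5)(-14) − (3)(-1) = -46
R→S: (3)(-13) − (-11)(-14) = -193
S→T: (-11)(-5) − (-2)(-13) = 29
T→P: (-2)(0.5) − (0)(-5) = -1
Σ = -212.75
Signed area = Σ/2 = -106.375 (negative ⇒ clockwise traversal).

-106.375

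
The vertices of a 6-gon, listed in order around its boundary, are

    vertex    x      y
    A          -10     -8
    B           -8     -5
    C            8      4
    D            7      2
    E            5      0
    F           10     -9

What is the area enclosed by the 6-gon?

121.5

A→B: (-10)(-5) − (-8)(-8) = -14
B→C: (-8)(4) − (8)(-5) = 8
C→D: (8)(2) − (7)(4) = -12
D→E: (7)(0) − (5)(2) = -10
E→F: (5)(-9) − (10)(0) = -45
F→A: (10)(-8) − (-10)(-9) = -170
Σ = -243
Area = |Σ|/2 = 121.5.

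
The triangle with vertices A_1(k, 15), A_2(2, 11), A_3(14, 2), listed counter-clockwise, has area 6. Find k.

-2

Write out the shoelace sum; only the two edges meeting at A_1 involve k:
2·Area = [(14·15 − k·2) + (k·11 − 2·15)] + -150
       = 9·k + 30 = 12
⇒ k = -2.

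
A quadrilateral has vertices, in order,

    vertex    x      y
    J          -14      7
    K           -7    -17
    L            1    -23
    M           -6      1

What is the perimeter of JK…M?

70

|JK| = √((7)² + (-24)²) = √625 = 25
|KL| = √((8)² + (-6)²) = √100 = 10
|LM| = √((-7)² + (24)²) = √625 = 25
|MJ| = √((-8)² + (6)²) = √100 = 10
Perimeter = 25 + 10 + 25 + 10 = 70.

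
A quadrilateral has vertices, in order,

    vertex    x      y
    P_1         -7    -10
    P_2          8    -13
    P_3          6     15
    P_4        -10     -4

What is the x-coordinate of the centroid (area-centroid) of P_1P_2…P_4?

5/7

Apply Gauss's area formula. First the cross-terms c_i = x_i·y_{i+1} − x_{i+1}·y_i:
  171, 198, 126, 72  ⇒  2A = 567, A = 283.5.
Then Σ (x_i + x_{i+1})·c_i = 1215, so x̄ = 1215 / (6·283.5) = 5/7.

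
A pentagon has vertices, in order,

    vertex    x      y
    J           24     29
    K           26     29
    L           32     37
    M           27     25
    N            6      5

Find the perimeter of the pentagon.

|JK| = √((2)² + (0)²) = √4 = 2
|KL| = √((6)² + (8)²) = √100 = 10
|LM| = √((-5)² + (-12)²) = √169 = 13
|MN| = √((-21)² + (-20)²) = √841 = 29
|NJ| = √((18)² + (24)²) = √900 = 30
Perimeter = 2 + 10 + 13 + 29 + 30 = 84.

84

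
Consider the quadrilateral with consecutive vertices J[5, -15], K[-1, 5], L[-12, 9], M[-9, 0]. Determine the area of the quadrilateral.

138.5

Apply the shoelace (surveyor's) formula: 2A = Σ (x_i·y_{i+1} − x_{i+1}·y_i), indices taken mod 4.
Σ = (10) + (51) + (81) + (135) = 277
Area = |Σ|/2 = 138.5.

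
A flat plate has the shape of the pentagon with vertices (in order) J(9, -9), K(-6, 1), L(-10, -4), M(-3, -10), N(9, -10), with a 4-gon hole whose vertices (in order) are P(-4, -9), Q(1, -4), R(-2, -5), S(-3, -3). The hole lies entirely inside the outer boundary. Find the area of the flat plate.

Outer boundary:
Σ = (-45) + (34) + (88) + (120) + (9) = 206
Area = |Σ|/2 = 103.
Hole:
Apply the shoelace (surveyor's) formula: 2A = Σ (x_i·y_{i+1} − x_{i+1}·y_i), indices taken mod 4.
P→Q: (-4)(-4) − (1)(-9) = 25
Q→R: (1)(-5) − (-2)(-4) = -13
R→S: (-2)(-3) − (-3)(-5) = -9
S→P: (-3)(-9) − (-4)(-3) = 15
Σ = 18
Area = |Σ|/2 = 9.
Net area = 103 − 9 = 94.

94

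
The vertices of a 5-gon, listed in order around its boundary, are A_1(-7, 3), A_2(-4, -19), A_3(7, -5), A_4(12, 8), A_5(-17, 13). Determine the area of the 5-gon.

373

Cross-terms: 145, 153, 116, 292, 40  ⇒  Σ = 746
Area = |Σ|/2 = 373.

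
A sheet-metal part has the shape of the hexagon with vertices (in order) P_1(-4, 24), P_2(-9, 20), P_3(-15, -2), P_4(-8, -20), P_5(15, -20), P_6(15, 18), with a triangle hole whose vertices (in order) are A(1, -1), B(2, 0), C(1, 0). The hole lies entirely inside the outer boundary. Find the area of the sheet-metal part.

Outer boundary:
Apply Gauss's area formula: 2A = Σ (x_i·y_{i+1} − x_{i+1}·y_i), indices taken mod 6.
Σ = (136) + (318) + (284) + (460) + (570) + (432) = 2200
Area = |Σ|/2 = 1100.
Hole:
Cross-terms: 2, 0, -1  ⇒  Σ = 1
Area = |Σ|/2 = 0.5.
Net area = 1100 − 0.5 = 1099.5.

1099.5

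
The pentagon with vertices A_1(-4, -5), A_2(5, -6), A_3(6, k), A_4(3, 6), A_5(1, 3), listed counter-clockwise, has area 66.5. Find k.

1

Write out the shoelace sum; only the two edges meeting at A_3 involve k:
2·Area = [(5·k − 6·(-6)) + (6·6 − 3·k)] + 59
       = 2·k + 131 = 133
⇒ k = 1.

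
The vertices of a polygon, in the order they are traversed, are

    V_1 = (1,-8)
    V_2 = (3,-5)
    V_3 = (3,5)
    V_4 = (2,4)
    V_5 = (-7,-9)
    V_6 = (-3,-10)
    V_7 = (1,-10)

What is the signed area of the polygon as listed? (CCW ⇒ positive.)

Σ = (19) + (30) + (2) + (10) + (43) + (40) + (2) = 146
Signed area = Σ/2 = 73 (positive ⇒ counter-clockwise traversal).

73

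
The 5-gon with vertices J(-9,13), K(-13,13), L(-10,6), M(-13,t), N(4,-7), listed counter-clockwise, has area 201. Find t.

-10

The doubled signed area Σ (x_i y_{i+1} − x_{i+1} y_i) is linear in t.
With t=0 it equals 262; the coefficient of t is -14 (from the two edges through M).
So -14·t + 262 = 2·201 = 402 ⇒ t = -10.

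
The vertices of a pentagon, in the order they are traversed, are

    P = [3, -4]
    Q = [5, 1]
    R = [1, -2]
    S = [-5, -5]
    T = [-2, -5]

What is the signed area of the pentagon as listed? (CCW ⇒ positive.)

Apply the shoelace (surveyor's) formula: 2A = Σ (x_i·y_{i+1} − x_{i+1}·y_i), indices taken mod 5.
Σ = (23) + (-11) + (-15) + (15) + (23) = 35
Signed area = Σ/2 = 17.5 (positive ⇒ counter-clockwise traversal).

17.5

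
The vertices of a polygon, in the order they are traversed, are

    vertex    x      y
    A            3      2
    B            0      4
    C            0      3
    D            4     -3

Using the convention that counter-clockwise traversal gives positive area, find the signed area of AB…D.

Σ = (12) + (0) + (-12) + (17) = 17
Signed area = Σ/2 = 8.5 (positive ⇒ counter-clockwise traversal).

8.5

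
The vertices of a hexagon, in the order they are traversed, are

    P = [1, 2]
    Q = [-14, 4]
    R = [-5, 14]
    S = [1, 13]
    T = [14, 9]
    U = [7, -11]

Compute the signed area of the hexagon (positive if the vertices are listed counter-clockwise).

-294

Apply Gauss's area formula: 2A = Σ (x_i·y_{i+1} − x_{i+1}·y_i), indices taken mod 6.
Cross-terms: 32, -176, -79, -173, -217, 25  ⇒  Σ = -588
Signed area = Σ/2 = -294 (negative ⇒ clockwise traversal).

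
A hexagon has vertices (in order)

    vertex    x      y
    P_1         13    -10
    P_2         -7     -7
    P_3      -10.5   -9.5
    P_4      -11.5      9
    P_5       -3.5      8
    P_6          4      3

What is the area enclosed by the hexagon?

276.875

Apply the shoelace (surveyor's) formula: 2A = Σ (x_i·y_{i+1} − x_{i+1}·y_i), indices taken mod 6.
Σ = (-161) + (-7) + (-203.75) + (-60.5) + (-42.5) + (-79) = -553.75
Area = |Σ|/2 = 276.875.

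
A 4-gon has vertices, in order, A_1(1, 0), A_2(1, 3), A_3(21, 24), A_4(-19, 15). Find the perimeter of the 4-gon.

|A_1A_2| = √((0)² + (3)²) = √9 = 3
|A_2A_3| = √((20)² + (21)²) = √841 = 29
|A_3A_4| = √((-40)² + (-9)²) = √1681 = 41
|A_4A_1| = √((20)² + (-15)²) = √625 = 25
Perimeter = 3 + 29 + 41 + 25 = 98.

98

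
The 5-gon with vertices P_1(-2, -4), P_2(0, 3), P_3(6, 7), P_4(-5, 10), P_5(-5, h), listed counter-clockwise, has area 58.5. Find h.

The doubled signed area Σ (x_i y_{i+1} − x_{i+1} y_i) is linear in h.
With h=0 it equals 141; the coefficient of h is -3 (from the two edges through P_5).
So -3·h + 141 = 2·58.5 = 117 ⇒ h = 8.

8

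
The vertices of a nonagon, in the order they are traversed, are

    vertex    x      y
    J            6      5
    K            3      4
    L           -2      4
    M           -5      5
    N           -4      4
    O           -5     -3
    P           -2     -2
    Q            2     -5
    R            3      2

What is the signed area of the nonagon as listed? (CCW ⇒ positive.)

Apply Gauss's area formula: 2A = Σ (x_i·y_{i+1} − x_{i+1}·y_i), indices taken mod 9.
Σ = (9) + (20) + (10) + (0) + (32) + (4) + (14) + (19) + (3) = 111
Signed area = Σ/2 = 55.5 (positive ⇒ counter-clockwise traversal).

55.5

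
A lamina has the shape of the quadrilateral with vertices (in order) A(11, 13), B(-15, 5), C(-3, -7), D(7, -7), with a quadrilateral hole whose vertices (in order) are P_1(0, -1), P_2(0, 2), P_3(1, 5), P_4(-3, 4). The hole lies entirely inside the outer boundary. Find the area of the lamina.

294

Outer boundary:
Cross-terms: 250, 120, 70, 168  ⇒  Σ = 608
Area = |Σ|/2 = 304.
Hole:
Apply the surveyor's formula: 2A = Σ (x_i·y_{i+1} − x_{i+1}·y_i), indices taken mod 4.
P_1→P_2: (0)(2) − (0)(-1) = 0
P_2→P_3: (0)(5) − (1)(2) = -2
P_3→P_4: (1)(4) − (-3)(5) = 19
P_4→P_1: (-3)(-1) − (0)(4) = 3
Σ = 20
Area = |Σ|/2 = 10.
Net area = 304 − 10 = 294.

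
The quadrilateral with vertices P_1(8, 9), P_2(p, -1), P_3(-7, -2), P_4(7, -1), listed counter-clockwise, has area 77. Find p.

-7

Write out the shoelace sum; only the two edges meeting at P_2 involve p:
2·Area = [(8·(-1) − p·9) + (p·(-2) − (-7)·(-1))] + 92
       = -11·p + 77 = 154
⇒ p = -7.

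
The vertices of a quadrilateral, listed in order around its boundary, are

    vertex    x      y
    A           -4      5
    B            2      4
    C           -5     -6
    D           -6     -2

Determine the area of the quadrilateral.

Apply the shoelace (surveyor's) formula: 2A = Σ (x_i·y_{i+1} − x_{i+1}·y_i), indices taken mod 4.
Cross-terms: -26, 8, -26, -38  ⇒  Σ = -82
Area = |Σ|/2 = 41.

41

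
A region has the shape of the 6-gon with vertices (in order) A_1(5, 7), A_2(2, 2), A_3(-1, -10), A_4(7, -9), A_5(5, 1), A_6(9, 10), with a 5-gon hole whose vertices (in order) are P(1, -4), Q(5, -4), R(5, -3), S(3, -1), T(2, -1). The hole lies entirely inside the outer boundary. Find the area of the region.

Outer boundary:
Apply the shoelace (surveyor's) formula: 2A = Σ (x_i·y_{i+1} − x_{i+1}·y_i), indices taken mod 6.
Σ = (-4) + (-18) + (79) + (52) + (41) + (13) = 163
Area = |Σ|/2 = 81.5.
Hole:
Σ = (16) + (5) + (4) + (-1) + (-7) = 17
Area = |Σ|/2 = 8.5.
Net area = 81.5 − 8.5 = 73.

73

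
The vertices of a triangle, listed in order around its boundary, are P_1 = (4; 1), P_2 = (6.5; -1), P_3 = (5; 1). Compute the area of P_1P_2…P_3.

1

Σ = (-10.5) + (11.5) + (1) = 2
Area = |Σ|/2 = 1.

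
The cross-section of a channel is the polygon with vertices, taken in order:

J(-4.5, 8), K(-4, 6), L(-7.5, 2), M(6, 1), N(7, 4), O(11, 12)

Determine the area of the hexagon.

Σ = (5) + (37) + (-19.5) + (17) + (40) + (142) = 221.5
Area = |Σ|/2 = 110.75.

110.75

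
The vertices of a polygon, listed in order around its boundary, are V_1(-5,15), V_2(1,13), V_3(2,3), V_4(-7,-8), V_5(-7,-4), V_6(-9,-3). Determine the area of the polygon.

V_1→V_2: (-5)(13) − (1)(15) = -80
V_2→V_3: (1)(3) − (2)(13) = -23
V_3→V_4: (2)(-8) − (-7)(3) = 5
V_4→V_5: (-7)(-4) − (-7)(-8) = -28
V_5→V_6: (-7)(-3) − (-9)(-4) = -15
V_6→V_1: (-9)(15) − (-5)(-3) = -150
Σ = -291
Area = |Σ|/2 = 145.5.

145.5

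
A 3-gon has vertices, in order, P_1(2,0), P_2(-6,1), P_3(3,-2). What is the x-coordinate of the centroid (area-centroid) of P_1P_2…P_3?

-1/3

Apply Gauss's area formula. First the cross-terms c_i = x_i·y_{i+1} − x_{i+1}·y_i:
  2, 9, 4  ⇒  2A = 15, A = 7.5.
Then Σ (x_i + x_{i+1})·c_i = -15, so x̄ = -15 / (6·7.5) = -1/3.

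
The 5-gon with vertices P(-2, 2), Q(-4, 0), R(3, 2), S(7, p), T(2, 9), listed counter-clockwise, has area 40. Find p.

9

Write out the shoelace sum; only the two edges meeting at S involve p:
2·Area = [(3·p − 7·2) + (7·9 − 2·p)] + 22
       = 1·p + 71 = 80
⇒ p = 9.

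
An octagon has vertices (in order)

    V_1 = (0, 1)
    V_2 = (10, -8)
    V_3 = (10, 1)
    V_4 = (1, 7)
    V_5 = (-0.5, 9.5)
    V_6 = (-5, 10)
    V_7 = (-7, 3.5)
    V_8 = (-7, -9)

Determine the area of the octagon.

168.75

Σ = (-10) + (90) + (69) + (13) + (42.5) + (52.5) + (87.5) + (-7) = 337.5
Area = |Σ|/2 = 168.75.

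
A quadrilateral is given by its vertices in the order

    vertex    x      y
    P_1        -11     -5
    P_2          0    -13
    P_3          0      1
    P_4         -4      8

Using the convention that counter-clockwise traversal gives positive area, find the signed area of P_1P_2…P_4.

127.5

Apply the shoelace (surveyor's) formula: 2A = Σ (x_i·y_{i+1} − x_{i+1}·y_i), indices taken mod 4.
P_1→P_2: (-11)(-13) − (0)(-5) = 143
P_2→P_3: (0)(1) − (0)(-13) = 0
P_3→P_4: (0)(8) − (-4)(1) = 4
P_4→P_1: (-4)(-5) − (-11)(8) = 108
Σ = 255
Signed area = Σ/2 = 127.5 (positive ⇒ counter-clockwise traversal).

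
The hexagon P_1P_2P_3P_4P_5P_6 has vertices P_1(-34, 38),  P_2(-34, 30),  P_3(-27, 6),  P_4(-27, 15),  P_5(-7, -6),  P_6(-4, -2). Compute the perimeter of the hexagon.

|P_1P_2| = √((0)² + (-8)²) = √64 = 8
|P_2P_3| = √((7)² + (-24)²) = √625 = 25
|P_3P_4| = √((0)² + (9)²) = √81 = 9
|P_4P_5| = √((20)² + (-21)²) = √841 = 29
|P_5P_6| = √((3)² + (4)²) = √25 = 5
|P_6P_1| = √((-30)² + (40)²) = √2500 = 50
Perimeter = 8 + 25 + 9 + 29 + 5 + 50 = 126.

126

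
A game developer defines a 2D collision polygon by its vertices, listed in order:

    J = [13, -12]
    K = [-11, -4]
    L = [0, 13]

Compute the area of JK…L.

248

Apply the surveyor's formula: 2A = Σ (x_i·y_{i+1} − x_{i+1}·y_i), indices taken mod 3.
Σ = (-184) + (-143) + (-169) = -496
Area = |Σ|/2 = 248.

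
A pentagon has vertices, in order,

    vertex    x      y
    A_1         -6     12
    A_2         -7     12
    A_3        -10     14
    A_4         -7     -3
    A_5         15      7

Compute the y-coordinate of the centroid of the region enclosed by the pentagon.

647/114

Apply the shoelace formula. First the cross-terms c_i = x_i·y_{i+1} − x_{i+1}·y_i:
  12, 22, 128, -4, 222  ⇒  2A = 380, A = 190.
Then Σ (y_i + y_{i+1})·c_i = 6470, so ȳ = 6470 / (6·190) = 647/114.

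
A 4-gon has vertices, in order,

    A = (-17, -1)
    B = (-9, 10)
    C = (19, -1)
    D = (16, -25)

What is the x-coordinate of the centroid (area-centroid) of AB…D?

Apply the surveyor's formula. First the cross-terms c_i = x_i·y_{i+1} − x_{i+1}·y_i:
  -179, -181, -459, -441  ⇒  2A = -1260, A = -630.
Then Σ (x_i + x_{i+1})·c_i = -12780, so x̄ = -12780 / (6·(-630)) = 71/21.

71/21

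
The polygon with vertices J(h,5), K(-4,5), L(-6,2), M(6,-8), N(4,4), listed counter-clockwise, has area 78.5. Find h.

Write out the shoelace sum; only the two edges meeting at J involve h:
2·Area = [(4·5 − h·4) + (h·5 − (-4)·5)] + 114
       = 1·h + 154 = 157
⇒ h = 3.

3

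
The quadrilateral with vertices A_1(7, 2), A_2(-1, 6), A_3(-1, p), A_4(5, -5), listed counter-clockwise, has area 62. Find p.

-4

Write out the shoelace sum; only the two edges meeting at A_3 involve p:
2·Area = [((-1)·p − (-1)·6) + ((-1)·(-5) − 5·p)] + 89
       = -6·p + 100 = 124
⇒ p = -4.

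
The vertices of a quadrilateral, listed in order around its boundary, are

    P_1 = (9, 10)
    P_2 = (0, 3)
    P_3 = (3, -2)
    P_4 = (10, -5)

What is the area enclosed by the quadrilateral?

84

Σ = (27) + (-9) + (5) + (145) = 168
Area = |Σ|/2 = 84.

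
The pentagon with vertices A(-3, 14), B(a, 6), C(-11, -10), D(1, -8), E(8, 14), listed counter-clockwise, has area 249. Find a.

Write out the shoelace sum; only the two edges meeting at B involve a:
2·Area = [((-3)·6 − a·14) + (a·(-10) − (-11)·6)] + 330
       = -24·a + 378 = 498
⇒ a = -5.

-5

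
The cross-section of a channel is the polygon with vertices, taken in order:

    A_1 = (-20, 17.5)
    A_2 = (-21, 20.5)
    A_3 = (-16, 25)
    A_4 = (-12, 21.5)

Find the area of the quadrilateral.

Apply the surveyor's formula: 2A = Σ (x_i·y_{i+1} − x_{i+1}·y_i), indices taken mod 4.
Σ = (-42.5) + (-197) + (-44) + (220) = -63.5
Area = |Σ|/2 = 31.75.

31.75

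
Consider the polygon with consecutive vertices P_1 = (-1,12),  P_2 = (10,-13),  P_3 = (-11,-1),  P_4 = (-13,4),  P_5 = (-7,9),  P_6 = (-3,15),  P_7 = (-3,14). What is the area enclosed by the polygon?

P_1→P_2: (-1)(-13) − (10)(12) = -107
P_2→P_3: (10)(-1) − (-11)(-13) = -153
P_3→P_4: (-11)(4) − (-13)(-1) = -57
P_4→P_5: (-13)(9) − (-7)(4) = -89
P_5→P_6: (-7)(15) − (-3)(9) = -78
P_6→P_7: (-3)(14) − (-3)(15) = 3
P_7→P_1: (-3)(12) − (-1)(14) = -22
Σ = -503
Area = |Σ|/2 = 251.5.

251.5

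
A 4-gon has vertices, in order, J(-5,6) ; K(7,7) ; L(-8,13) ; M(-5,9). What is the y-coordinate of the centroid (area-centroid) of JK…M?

335/39

Apply the shoelace (surveyor's) formula. First the cross-terms c_i = x_i·y_{i+1} − x_{i+1}·y_i:
  -77, 147, -7, 15  ⇒  2A = 78, A = 39.
Then Σ (y_i + y_{i+1})·c_i = 2010, so ȳ = 2010 / (6·39) = 335/39.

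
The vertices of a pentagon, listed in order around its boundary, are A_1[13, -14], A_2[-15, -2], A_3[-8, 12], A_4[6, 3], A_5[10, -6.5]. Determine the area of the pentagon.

326.25

Σ = (-236) + (-196) + (-96) + (-69) + (-55.5) = -652.5
Area = |Σ|/2 = 326.25.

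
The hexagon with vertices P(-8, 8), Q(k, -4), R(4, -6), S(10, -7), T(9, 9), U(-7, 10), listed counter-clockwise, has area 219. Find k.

The doubled signed area Σ (x_i y_{i+1} − x_{i+1} y_i) is linear in k.
With k=0 it equals 410; the coefficient of k is -14 (from the two edges through Q).
So -14·k + 410 = 2·219 = 438 ⇒ k = -2.

-2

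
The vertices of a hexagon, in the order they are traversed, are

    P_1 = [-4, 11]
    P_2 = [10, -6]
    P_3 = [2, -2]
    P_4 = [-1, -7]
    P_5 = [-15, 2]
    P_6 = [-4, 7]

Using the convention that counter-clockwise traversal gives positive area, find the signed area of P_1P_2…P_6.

P_1→P_2: (-4)(-6) − (10)(11) = -86
P_2→P_3: (10)(-2) − (2)(-6) = -8
P_3→P_4: (2)(-7) − (-1)(-2) = -16
P_4→P_5: (-1)(2) − (-15)(-7) = -107
P_5→P_6: (-15)(7) − (-4)(2) = -97
P_6→P_1: (-4)(11) − (-4)(7) = -16
Σ = -330
Signed area = Σ/2 = -165 (negative ⇒ clockwise traversal).

-165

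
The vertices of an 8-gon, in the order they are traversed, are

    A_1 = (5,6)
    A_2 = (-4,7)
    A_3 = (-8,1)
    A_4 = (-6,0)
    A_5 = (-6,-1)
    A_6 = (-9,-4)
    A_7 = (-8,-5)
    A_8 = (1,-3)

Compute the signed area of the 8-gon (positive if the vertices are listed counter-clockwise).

Σ = (59) + (52) + (6) + (6) + (15) + (13) + (29) + (21) = 201
Signed area = Σ/2 = 100.5 (positive ⇒ counter-clockwise traversal).

100.5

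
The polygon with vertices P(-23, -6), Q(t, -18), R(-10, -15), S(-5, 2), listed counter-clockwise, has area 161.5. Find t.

The doubled signed area Σ (x_i y_{i+1} − x_{i+1} y_i) is linear in t.
With t=0 it equals 215; the coefficient of t is -9 (from the two edges through Q).
So -9·t + 215 = 2·161.5 = 323 ⇒ t = -12.

-12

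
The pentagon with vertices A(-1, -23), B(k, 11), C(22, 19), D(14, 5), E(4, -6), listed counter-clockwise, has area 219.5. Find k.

Write out the shoelace sum; only the two edges meeting at B involve k:
2·Area = [((-1)·11 − k·(-23)) + (k·19 − 22·11)] + -358
       = 42·k + -611 = 439
⇒ k = 25.

25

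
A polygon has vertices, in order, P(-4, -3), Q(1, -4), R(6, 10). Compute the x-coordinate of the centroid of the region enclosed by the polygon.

1

Apply the surveyor's formula. First the cross-terms c_i = x_i·y_{i+1} − x_{i+1}·y_i:
  19, 34, 22  ⇒  2A = 75, A = 37.5.
Then Σ (x_i + x_{i+1})·c_i = 225, so x̄ = 225 / (6·37.5) = 1.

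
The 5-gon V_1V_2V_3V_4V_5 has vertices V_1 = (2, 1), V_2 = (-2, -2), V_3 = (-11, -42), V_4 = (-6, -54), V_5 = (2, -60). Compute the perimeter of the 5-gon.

|V_1V_2| = √((-4)² + (-3)²) = √25 = 5
|V_2V_3| = √((-9)² + (-40)²) = √1681 = 41
|V_3V_4| = √((5)² + (-12)²) = √169 = 13
|V_4V_5| = √((8)² + (-6)²) = √100 = 10
|V_5V_1| = √((0)² + (61)²) = √3721 = 61
Perimeter = 5 + 41 + 13 + 10 + 61 = 130.

130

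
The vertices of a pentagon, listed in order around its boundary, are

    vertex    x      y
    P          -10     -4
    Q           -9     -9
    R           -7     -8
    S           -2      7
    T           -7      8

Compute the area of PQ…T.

69.5

Σ = (54) + (9) + (-65) + (33) + (108) = 139
Area = |Σ|/2 = 69.5.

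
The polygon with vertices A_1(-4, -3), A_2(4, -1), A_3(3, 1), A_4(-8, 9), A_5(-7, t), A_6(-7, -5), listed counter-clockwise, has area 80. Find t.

-3

The doubled signed area Σ (x_i y_{i+1} − x_{i+1} y_i) is linear in t.
With t=0 it equals 157; the coefficient of t is -1 (from the two edges through A_5).
So -1·t + 157 = 2·80 = 160 ⇒ t = -3.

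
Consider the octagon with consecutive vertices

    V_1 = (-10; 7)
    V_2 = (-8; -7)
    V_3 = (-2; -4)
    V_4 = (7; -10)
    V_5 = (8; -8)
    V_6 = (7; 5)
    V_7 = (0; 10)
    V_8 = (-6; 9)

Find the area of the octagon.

Cross-terms: 126, 18, 48, 24, 96, 70, 60, 48  ⇒  Σ = 490
Area = |Σ|/2 = 245.

245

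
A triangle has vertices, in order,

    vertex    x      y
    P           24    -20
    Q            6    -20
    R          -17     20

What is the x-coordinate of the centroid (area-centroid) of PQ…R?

13/3

Apply the surveyor's formula. First the cross-terms c_i = x_i·y_{i+1} − x_{i+1}·y_i:
  -360, -220, -140  ⇒  2A = -720, A = -360.
Then Σ (x_i + x_{i+1})·c_i = -9360, so x̄ = -9360 / (6·(-360)) = 13/3.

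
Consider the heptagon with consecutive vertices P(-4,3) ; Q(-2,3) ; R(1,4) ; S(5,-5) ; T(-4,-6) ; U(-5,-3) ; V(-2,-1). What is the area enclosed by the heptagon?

Apply the shoelace (surveyor's) formula: 2A = Σ (x_i·y_{i+1} − x_{i+1}·y_i), indices taken mod 7.
Cross-terms: -6, -11, -25, -50, -18, -1, -10  ⇒  Σ = -121
Area = |Σ|/2 = 60.5.

60.5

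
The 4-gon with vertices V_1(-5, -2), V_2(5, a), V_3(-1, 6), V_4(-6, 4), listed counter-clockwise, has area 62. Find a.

-5

The doubled signed area Σ (x_i y_{i+1} − x_{i+1} y_i) is linear in a.
With a=0 it equals 104; the coefficient of a is -4 (from the two edges through V_2).
So -4·a + 104 = 2·62 = 124 ⇒ a = -5.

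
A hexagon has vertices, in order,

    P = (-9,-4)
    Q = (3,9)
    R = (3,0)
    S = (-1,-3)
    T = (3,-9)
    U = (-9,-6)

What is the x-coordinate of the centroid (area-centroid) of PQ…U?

Apply the surveyor's formula. First the cross-terms c_i = x_i·y_{i+1} − x_{i+1}·y_i:
  -69, -27, -9, 18, -99, -18  ⇒  2A = -204, A = -102.
Then Σ (x_i + x_{i+1})·c_i = 1188, so x̄ = 1188 / (6·(-102)) = -33/17.

-33/17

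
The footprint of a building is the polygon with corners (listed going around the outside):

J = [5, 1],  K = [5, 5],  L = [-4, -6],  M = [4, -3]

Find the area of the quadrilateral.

Apply Gauss's area formula: 2A = Σ (x_i·y_{i+1} − x_{i+1}·y_i), indices taken mod 4.
Cross-terms: 20, -10, 36, 19  ⇒  Σ = 65
Area = |Σ|/2 = 32.5.

32.5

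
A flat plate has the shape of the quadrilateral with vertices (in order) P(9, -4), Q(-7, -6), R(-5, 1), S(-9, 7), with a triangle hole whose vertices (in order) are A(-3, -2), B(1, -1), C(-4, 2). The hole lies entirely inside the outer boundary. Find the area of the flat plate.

Outer boundary:
Apply the surveyor's formula: 2A = Σ (x_i·y_{i+1} − x_{i+1}·y_i), indices taken mod 4.
Cross-terms: -82, -37, -26, -27  ⇒  Σ = -172
Area = |Σ|/2 = 86.
Hole:
Σ = (5) + (-2) + (14) = 17
Area = |Σ|/2 = 8.5.
Net area = 86 − 8.5 = 77.5.

77.5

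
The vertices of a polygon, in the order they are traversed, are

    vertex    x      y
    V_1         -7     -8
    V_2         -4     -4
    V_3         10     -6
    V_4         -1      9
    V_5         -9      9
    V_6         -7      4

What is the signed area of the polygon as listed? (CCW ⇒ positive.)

Σ = (-4) + (64) + (84) + (72) + (27) + (84) = 327
Signed area = Σ/2 = 163.5 (positive ⇒ counter-clockwise traversal).

163.5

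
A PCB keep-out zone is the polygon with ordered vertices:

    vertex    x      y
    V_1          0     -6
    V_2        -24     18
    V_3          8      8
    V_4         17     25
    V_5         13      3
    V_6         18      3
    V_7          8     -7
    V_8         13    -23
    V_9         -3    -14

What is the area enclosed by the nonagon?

Apply the shoelace (surveyor's) formula: 2A = Σ (x_i·y_{i+1} − x_{i+1}·y_i), indices taken mod 9.
Σ = (-144) + (-336) + (64) + (-274) + (-15) + (-150) + (-93) + (-251) + (18) = -1181
Area = |Σ|/2 = 590.5.

590.5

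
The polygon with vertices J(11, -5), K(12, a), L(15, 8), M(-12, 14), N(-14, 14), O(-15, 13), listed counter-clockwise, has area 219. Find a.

3

Write out the shoelace sum; only the two edges meeting at K involve a:
2·Area = [(11·a − 12·(-5)) + (12·8 − 15·a)] + 294
       = -4·a + 450 = 438
⇒ a = 3.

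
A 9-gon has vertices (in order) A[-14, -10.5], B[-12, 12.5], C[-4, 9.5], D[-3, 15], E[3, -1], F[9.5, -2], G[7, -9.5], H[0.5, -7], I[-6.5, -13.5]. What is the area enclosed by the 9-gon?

364.25

Apply the shoelace formula: 2A = Σ (x_i·y_{i+1} − x_{i+1}·y_i), indices taken mod 9.
Σ = (-301) + (-64) + (-31.5) + (-42) + (3.5) + (-76.25) + (-44.25) + (-52.25) + (-120.75) = -728.5
Area = |Σ|/2 = 364.25.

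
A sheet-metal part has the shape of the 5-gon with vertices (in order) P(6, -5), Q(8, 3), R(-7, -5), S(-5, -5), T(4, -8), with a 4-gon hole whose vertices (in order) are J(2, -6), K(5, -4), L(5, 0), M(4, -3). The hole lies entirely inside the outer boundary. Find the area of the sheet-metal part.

64

Outer boundary:
Apply Gauss's area formula: 2A = Σ (x_i·y_{i+1} − x_{i+1}·y_i), indices taken mod 5.
Cross-terms: 58, -19, 10, 60, 28  ⇒  Σ = 137
Area = |Σ|/2 = 68.5.
Hole:
Apply the shoelace (surveyor's) formula: 2A = Σ (x_i·y_{i+1} − x_{i+1}·y_i), indices taken mod 4.
J→K: (2)(-4) − (5)(-6) = 22
K→L: (5)(0) − (5)(-4) = 20
L→M: (5)(-3) − (4)(0) = -15
M→J: (4)(-6) − (2)(-3) = -18
Σ = 9
Area = |Σ|/2 = 4.5.
Net area = 68.5 − 4.5 = 64.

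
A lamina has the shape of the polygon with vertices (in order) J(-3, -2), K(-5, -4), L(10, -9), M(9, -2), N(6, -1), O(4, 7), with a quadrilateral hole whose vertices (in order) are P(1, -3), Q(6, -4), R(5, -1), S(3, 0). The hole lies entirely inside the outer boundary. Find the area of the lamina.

94

Outer boundary:
Apply the shoelace (surveyor's) formula: 2A = Σ (x_i·y_{i+1} − x_{i+1}·y_i), indices taken mod 6.
Σ = (2) + (85) + (61) + (3) + (46) + (13) = 210
Area = |Σ|/2 = 105.
Hole:
Apply Gauss's area formula: 2A = Σ (x_i·y_{i+1} − x_{i+1}·y_i), indices taken mod 4.
Σ = (14) + (14) + (3) + (-9) = 22
Area = |Σ|/2 = 11.
Net area = 105 − 11 = 94.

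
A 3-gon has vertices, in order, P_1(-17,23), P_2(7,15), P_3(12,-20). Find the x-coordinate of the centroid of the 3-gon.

2/3

Apply the shoelace (surveyor's) formula. First the cross-terms c_i = x_i·y_{i+1} − x_{i+1}·y_i:
  -416, -320, -64  ⇒  2A = -800, A = -400.
Then Σ (x_i + x_{i+1})·c_i = -1600, so x̄ = -1600 / (6·(-400)) = 2/3.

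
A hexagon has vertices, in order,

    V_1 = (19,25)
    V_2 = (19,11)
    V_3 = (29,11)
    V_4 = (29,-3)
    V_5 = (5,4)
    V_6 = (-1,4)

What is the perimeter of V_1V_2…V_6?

98

|V_1V_2| = √((0)² + (-14)²) = √196 = 14
|V_2V_3| = √((10)² + (0)²) = √100 = 10
|V_3V_4| = √((0)² + (-14)²) = √196 = 14
|V_4V_5| = √((-24)² + (7)²) = √625 = 25
|V_5V_6| = √((-6)² + (0)²) = √36 = 6
|V_6V_1| = √((20)² + (21)²) = √841 = 29
Perimeter = 14 + 10 + 14 + 25 + 6 + 29 = 98.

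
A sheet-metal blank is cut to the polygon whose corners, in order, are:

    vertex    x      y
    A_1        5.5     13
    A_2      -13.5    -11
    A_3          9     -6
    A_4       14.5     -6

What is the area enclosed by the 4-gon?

274.75

Apply the surveyor's formula: 2A = Σ (x_i·y_{i+1} − x_{i+1}·y_i), indices taken mod 4.
A_1→A_2: (5.5)(-11) − (-13.5)(13) = 115
A_2→A_3: (-13.5)(-6) − (9)(-11) = 180
A_3→A_4: (9)(-6) − (14.5)(-6) = 33
A_4→A_1: (14.5)(13) − (5.5)(-6) = 221.5
Σ = 549.5
Area = |Σ|/2 = 274.75.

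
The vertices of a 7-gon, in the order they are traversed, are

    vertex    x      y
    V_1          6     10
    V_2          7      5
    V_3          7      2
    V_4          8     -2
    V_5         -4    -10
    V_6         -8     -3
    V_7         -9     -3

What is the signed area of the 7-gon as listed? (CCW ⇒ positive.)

Apply the shoelace (surveyor's) formula: 2A = Σ (x_i·y_{i+1} − x_{i+1}·y_i), indices taken mod 7.
Cross-terms: -40, -21, -30, -88, -68, -3, -72  ⇒  Σ = -322
Signed area = Σ/2 = -161 (negative ⇒ clockwise traversal).

-161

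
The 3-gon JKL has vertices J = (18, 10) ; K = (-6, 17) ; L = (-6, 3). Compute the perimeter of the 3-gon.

64

|JK| = √((-24)² + (7)²) = √625 = 25
|KL| = √((0)² + (-14)²) = √196 = 14
|LJ| = √((24)² + (7)²) = √625 = 25
Perimeter = 25 + 14 + 25 = 64.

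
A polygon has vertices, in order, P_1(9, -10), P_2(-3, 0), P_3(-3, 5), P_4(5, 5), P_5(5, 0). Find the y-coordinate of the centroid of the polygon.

Apply Gauss's area formula. First the cross-terms c_i = x_i·y_{i+1} − x_{i+1}·y_i:
  -30, -15, -40, -25, -50  ⇒  2A = -160, A = -80.
Then Σ (y_i + y_{i+1})·c_i = 200, so ȳ = 200 / (6·(-80)) = -5/12.

-5/12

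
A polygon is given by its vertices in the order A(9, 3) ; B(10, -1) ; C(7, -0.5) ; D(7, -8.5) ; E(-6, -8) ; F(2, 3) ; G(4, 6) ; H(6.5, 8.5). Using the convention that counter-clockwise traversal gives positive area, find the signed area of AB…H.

Apply the shoelace formula: 2A = Σ (x_i·y_{i+1} − x_{i+1}·y_i), indices taken mod 8.
A→B: (9)(-1) − (10)(3) = -39
B→C: (10)(-0.5) − (7)(-1) = 2
C→D: (7)(-8.5) − (7)(-0.5) = -56
D→E: (7)(-8) − (-6)(-8.5) = -107
E→F: (-6)(3) − (2)(-8) = -2
F→G: (2)(6) − (4)(3) = 0
G→H: (4)(8.5) − (6.5)(6) = -5
H→A: (6.5)(3) − (9)(8.5) = -57
Σ = -264
Signed area = Σ/2 = -132 (negative ⇒ clockwise traversal).

-132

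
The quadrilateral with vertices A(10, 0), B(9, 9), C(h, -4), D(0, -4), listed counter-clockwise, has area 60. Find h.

-2

The doubled signed area Σ (x_i y_{i+1} − x_{i+1} y_i) is linear in h.
With h=0 it equals 94; the coefficient of h is -13 (from the two edges through C).
So -13·h + 94 = 2·60 = 120 ⇒ h = -2.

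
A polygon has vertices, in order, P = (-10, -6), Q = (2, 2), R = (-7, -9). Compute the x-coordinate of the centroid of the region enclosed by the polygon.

Apply Gauss's area formula. First the cross-terms c_i = x_i·y_{i+1} − x_{i+1}·y_i:
  -8, -4, -48  ⇒  2A = -60, A = -30.
Then Σ (x_i + x_{i+1})·c_i = 900, so x̄ = 900 / (6·(-30)) = -5.

-5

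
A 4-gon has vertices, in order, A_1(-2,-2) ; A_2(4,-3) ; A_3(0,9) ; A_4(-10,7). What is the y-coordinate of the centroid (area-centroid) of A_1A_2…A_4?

878/261

Apply the shoelace formula. First the cross-terms c_i = x_i·y_{i+1} − x_{i+1}·y_i:
  14, 36, 90, 34  ⇒  2A = 174, A = 87.
Then Σ (y_i + y_{i+1})·c_i = 1756, so ȳ = 1756 / (6·87) = 878/261.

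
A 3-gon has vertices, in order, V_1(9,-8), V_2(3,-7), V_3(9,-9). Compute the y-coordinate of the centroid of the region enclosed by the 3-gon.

-8

Apply Gauss's area formula. First the cross-terms c_i = x_i·y_{i+1} − x_{i+1}·y_i:
  -39, 36, 9  ⇒  2A = 6, A = 3.
Then Σ (y_i + y_{i+1})·c_i = -144, so ȳ = -144 / (6·3) = -8.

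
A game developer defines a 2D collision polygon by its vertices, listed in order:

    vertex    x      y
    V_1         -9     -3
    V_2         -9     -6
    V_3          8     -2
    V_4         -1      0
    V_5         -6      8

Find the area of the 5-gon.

Apply the shoelace formula: 2A = Σ (x_i·y_{i+1} − x_{i+1}·y_i), indices taken mod 5.
Σ = (27) + (66) + (-2) + (-8) + (90) = 173
Area = |Σ|/2 = 86.5.

86.5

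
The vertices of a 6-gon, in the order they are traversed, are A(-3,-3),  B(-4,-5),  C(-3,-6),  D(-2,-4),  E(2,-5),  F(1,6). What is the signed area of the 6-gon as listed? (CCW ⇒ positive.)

Σ = (3) + (9) + (0) + (18) + (17) + (15) = 62
Signed area = Σ/2 = 31 (positive ⇒ counter-clockwise traversal).

31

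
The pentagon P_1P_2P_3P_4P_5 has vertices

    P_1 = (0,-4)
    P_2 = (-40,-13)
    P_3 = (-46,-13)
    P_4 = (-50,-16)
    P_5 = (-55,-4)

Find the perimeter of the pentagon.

|P_1P_2| = √((-40)² + (-9)²) = √1681 = 41
|P_2P_3| = √((-6)² + (0)²) = √36 = 6
|P_3P_4| = √((-4)² + (-3)²) = √25 = 5
|P_4P_5| = √((-5)² + (12)²) = √169 = 13
|P_5P_1| = √((55)² + (0)²) = √3025 = 55
Perimeter = 41 + 6 + 5 + 13 + 55 = 120.

120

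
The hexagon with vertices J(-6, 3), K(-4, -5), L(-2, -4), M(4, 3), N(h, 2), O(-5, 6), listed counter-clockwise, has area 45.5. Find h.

Write out the shoelace sum; only the two edges meeting at N involve h:
2·Area = [(4·2 − h·3) + (h·6 − (-5)·2)] + 79
       = 3·h + 97 = 91
⇒ h = -2.

-2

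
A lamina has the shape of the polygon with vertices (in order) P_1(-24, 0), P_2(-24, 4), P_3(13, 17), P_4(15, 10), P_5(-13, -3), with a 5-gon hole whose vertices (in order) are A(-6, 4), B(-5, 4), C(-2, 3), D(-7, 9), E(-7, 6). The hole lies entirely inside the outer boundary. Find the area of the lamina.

Outer boundary:
Apply the shoelace (surveyor's) formula: 2A = Σ (x_i·y_{i+1} − x_{i+1}·y_i), indices taken mod 5.
Σ = (-96) + (-460) + (-125) + (85) + (-72) = -668
Area = |Σ|/2 = 334.
Hole:
A→B: (-6)(4) − (-5)(4) = -4
B→C: (-5)(3) − (-2)(4) = -7
C→D: (-2)(9) − (-7)(3) = 3
D→E: (-7)(6) − (-7)(9) = 21
E→A: (-7)(4) − (-6)(6) = 8
Σ = 21
Area = |Σ|/2 = 10.5.
Net area = 334 − 10.5 = 323.5.

323.5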